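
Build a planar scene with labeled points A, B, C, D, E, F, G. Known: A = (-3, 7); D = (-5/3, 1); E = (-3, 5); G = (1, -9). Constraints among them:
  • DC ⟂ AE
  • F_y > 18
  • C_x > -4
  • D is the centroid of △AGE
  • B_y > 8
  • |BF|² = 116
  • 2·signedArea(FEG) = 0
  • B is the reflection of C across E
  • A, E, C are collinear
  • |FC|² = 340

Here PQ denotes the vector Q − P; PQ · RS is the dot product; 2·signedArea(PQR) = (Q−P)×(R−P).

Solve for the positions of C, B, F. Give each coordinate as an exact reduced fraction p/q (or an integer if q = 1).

1. C_x = -3  [A, E, C are collinear ∩ DC ⟂ AE]
2. C_y = 1  [A, E, C are collinear ∩ DC ⟂ AE]
   → C = (-3, 1)
3. B_x = -3  [B is the reflection of C across E]
4. B_y = 9  [B is the reflection of C across E]
   → B = (-3, 9)
5. F_x = -7  [line 14·x + 4·y + 22 = 0 ∩ |FC|² = 340]
6. F_y = 19  [line 14·x + 4·y + 22 = 0 ∩ |FC|² = 340]
   → F = (-7, 19)

B = (-3, 9)
C = (-3, 1)
F = (-7, 19)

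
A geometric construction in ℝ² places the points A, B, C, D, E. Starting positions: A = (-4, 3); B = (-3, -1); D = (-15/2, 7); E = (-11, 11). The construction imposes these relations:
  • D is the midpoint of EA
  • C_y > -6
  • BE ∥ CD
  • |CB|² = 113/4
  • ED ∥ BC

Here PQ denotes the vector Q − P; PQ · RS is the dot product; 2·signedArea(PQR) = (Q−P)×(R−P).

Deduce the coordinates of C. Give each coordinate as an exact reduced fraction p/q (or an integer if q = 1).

1. C_x = 1/2  [BE ∥ CD ∩ ED ∥ BC]
2. C_y = -5  [BE ∥ CD ∩ ED ∥ BC]
   → C = (1/2, -5)

C = (1/2, -5)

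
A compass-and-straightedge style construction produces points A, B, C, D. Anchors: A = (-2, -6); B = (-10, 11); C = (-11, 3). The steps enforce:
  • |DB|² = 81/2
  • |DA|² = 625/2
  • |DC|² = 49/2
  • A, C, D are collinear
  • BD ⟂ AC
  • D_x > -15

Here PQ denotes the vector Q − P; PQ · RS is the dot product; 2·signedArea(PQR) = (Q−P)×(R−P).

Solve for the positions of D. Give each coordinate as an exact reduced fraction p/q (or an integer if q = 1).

1. D_x = -29/2  [A, C, D are collinear ∩ BD ⟂ AC]
2. D_y = 13/2  [A, C, D are collinear ∩ BD ⟂ AC]
   → D = (-29/2, 13/2)

D = (-29/2, 13/2)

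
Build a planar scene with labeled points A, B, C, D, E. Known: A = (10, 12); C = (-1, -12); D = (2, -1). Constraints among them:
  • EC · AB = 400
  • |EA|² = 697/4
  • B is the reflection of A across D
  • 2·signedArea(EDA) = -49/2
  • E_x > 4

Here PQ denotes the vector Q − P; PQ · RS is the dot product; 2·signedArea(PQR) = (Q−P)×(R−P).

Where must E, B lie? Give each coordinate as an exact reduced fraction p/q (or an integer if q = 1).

1. B_x = -6  [B is the reflection of A across D]
2. B_y = -14  [B is the reflection of A across D]
   → B = (-6, -14)
3. E_x = 9/2  [2·signedArea(EDA) = -49/2 ∩ EC · AB = 400]
4. E_y = 0  [2·signedArea(EDA) = -49/2 ∩ EC · AB = 400]
   → E = (9/2, 0)

B = (-6, -14)
E = (9/2, 0)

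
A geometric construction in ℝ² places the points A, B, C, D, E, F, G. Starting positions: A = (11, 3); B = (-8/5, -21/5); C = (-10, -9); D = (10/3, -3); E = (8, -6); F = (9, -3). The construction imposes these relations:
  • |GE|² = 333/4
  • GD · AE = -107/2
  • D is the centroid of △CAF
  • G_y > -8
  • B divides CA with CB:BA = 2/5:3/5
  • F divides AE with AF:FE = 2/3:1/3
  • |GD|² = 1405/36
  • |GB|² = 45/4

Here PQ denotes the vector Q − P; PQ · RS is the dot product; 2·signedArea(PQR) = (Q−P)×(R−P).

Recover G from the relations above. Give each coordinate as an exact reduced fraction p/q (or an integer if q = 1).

1. G_x = -1  [line 3·x + 9·y + 141/2 = 0 ∩ |GE|² = 333/4]
2. G_y = -15/2  [line 3·x + 9·y + 141/2 = 0 ∩ |GE|² = 333/4]
   → G = (-1, -15/2)

G = (-1, -15/2)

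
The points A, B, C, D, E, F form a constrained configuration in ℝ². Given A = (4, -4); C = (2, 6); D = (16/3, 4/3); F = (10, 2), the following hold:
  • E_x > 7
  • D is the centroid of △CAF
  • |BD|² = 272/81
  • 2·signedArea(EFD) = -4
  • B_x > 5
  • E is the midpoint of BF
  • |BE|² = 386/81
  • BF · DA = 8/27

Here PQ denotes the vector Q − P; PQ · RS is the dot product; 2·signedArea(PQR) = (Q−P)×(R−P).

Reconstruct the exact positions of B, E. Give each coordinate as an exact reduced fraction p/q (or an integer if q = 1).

B = (52/9, 28/9)
E = (71/9, 23/9)

1. B_x = 52/9  [line 4/3·x + 16/3·y + -656/27 = 0 ∩ |BD|² = 272/81]
2. B_y = 28/9  [line 4/3·x + 16/3·y + -656/27 = 0 ∩ |BD|² = 272/81]
   → B = (52/9, 28/9)
3. E_x = 71/9  [E is the midpoint of BF]
4. E_y = 23/9  [E is the midpoint of BF]
   → E = (71/9, 23/9)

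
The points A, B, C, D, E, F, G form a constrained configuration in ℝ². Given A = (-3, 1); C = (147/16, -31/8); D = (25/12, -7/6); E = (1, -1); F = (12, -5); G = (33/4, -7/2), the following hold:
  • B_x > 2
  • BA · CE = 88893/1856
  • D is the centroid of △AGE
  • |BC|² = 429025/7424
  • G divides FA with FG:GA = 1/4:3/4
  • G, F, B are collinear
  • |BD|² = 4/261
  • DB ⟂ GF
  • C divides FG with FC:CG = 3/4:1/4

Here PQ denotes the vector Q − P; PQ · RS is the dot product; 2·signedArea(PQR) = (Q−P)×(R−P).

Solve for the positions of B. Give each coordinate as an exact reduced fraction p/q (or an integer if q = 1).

B = (247/116, -61/58)

1. B_x = 247/116  [G, F, B are collinear ∩ DB ⟂ GF]
2. B_y = -61/58  [G, F, B are collinear ∩ DB ⟂ GF]
   → B = (247/116, -61/58)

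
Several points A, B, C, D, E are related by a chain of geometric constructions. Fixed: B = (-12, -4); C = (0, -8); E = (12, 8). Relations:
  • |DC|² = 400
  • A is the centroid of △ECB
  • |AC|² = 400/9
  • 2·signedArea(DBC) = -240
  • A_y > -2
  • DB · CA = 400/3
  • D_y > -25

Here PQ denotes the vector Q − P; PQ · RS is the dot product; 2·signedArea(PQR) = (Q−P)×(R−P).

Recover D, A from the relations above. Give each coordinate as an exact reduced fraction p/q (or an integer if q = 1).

1. D_x = -12  [line 4·x + 12·y + 336 = 0 ∩ |DC|² = 400]
2. D_y = -24  [line 4·x + 12·y + 336 = 0 ∩ |DC|² = 400]
   → D = (-12, -24)
3. A_x = 0  [A is the centroid of △ECB]
4. A_y = -4/3  [A is the centroid of △ECB]
   → A = (0, -4/3)

A = (0, -4/3)
D = (-12, -24)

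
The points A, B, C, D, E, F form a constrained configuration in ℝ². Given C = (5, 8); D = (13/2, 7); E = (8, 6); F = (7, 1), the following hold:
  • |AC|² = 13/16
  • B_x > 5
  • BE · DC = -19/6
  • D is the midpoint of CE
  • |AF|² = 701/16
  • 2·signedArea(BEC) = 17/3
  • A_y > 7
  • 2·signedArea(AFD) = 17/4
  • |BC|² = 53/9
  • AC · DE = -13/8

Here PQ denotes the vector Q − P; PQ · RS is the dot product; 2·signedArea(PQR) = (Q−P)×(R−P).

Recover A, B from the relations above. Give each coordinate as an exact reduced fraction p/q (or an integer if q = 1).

1. A_x = 23/4  [2·signedArea(AFD) = 17/4 ∩ AC · DE = -13/8]
2. A_y = 15/2  [2·signedArea(AFD) = 17/4 ∩ AC · DE = -13/8]
   → A = (23/4, 15/2)
3. B_x = 17/3  [BE · DC = -19/6 ∩ 2·signedArea(BEC) = 17/3]
4. B_y = 17/3  [BE · DC = -19/6 ∩ 2·signedArea(BEC) = 17/3]
   → B = (17/3, 17/3)

A = (23/4, 15/2)
B = (17/3, 17/3)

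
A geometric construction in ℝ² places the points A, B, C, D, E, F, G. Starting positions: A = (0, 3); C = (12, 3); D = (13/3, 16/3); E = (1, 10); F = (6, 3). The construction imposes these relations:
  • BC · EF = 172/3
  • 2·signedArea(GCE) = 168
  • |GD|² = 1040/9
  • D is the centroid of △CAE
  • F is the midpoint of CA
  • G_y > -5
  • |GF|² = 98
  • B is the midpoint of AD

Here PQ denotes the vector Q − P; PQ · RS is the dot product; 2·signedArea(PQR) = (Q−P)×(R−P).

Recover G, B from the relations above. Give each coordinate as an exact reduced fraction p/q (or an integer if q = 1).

B = (13/6, 25/6)
G = (-1, -4)

1. G_x = -1  [line -7·x + -11·y + -51 = 0 ∩ |GF|² = 98]
2. G_y = -4  [line -7·x + -11·y + -51 = 0 ∩ |GF|² = 98]
   → G = (-1, -4)
3. B_x = 13/6  [B is the midpoint of AD]
4. B_y = 25/6  [B is the midpoint of AD]
   → B = (13/6, 25/6)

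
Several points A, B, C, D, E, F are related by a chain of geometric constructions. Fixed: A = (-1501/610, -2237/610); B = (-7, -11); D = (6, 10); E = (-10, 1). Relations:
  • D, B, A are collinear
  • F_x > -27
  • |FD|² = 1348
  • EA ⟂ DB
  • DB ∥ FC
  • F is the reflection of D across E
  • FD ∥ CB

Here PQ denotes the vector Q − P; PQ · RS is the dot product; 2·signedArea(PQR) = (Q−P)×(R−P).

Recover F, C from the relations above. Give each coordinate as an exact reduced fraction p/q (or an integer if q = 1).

1. F_x = -26  [F is the reflection of D across E]
2. F_y = -8  [F is the reflection of D across E]
   → F = (-26, -8)
3. C_x = -39  [FD ∥ CB ∩ DB ∥ FC]
4. C_y = -29  [FD ∥ CB ∩ DB ∥ FC]
   → C = (-39, -29)

C = (-39, -29)
F = (-26, -8)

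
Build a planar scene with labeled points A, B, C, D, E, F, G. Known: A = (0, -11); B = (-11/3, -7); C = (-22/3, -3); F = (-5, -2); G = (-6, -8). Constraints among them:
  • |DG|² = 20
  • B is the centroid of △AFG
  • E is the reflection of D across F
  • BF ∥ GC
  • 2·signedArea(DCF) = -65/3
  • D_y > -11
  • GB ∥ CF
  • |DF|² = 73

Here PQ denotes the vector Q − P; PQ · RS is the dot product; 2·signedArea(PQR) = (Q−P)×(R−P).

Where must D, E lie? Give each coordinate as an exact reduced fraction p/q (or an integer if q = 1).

1. D_x = -2  [line -1·x + 7/3·y + 64/3 = 0 ∩ |DG|² = 20]
2. D_y = -10  [line -1·x + 7/3·y + 64/3 = 0 ∩ |DG|² = 20]
   → D = (-2, -10)
3. E_x = -8  [E is the reflection of D across F]
4. E_y = 6  [E is the reflection of D across F]
   → E = (-8, 6)

D = (-2, -10)
E = (-8, 6)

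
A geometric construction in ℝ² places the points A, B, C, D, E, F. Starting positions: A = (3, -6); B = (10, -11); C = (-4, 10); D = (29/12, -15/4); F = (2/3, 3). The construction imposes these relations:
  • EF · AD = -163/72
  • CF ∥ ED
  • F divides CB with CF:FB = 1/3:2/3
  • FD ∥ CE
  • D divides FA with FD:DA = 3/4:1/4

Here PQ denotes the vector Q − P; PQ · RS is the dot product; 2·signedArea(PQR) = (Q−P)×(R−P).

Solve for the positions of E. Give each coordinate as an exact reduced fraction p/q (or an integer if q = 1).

1. E_x = -9/4  [CF ∥ ED ∩ FD ∥ CE]
2. E_y = 13/4  [CF ∥ ED ∩ FD ∥ CE]
   → E = (-9/4, 13/4)

E = (-9/4, 13/4)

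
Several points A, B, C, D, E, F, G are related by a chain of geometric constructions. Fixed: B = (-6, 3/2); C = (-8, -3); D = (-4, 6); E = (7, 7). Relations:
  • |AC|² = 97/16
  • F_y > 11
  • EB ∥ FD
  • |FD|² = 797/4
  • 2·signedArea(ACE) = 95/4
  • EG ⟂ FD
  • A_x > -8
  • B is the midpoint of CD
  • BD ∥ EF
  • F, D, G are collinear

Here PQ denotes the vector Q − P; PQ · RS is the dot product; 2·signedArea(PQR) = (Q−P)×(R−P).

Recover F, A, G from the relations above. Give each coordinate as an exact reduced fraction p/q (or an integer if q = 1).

1. F_x = 9  [EB ∥ FD ∩ BD ∥ EF]
2. F_y = 23/2  [EB ∥ FD ∩ BD ∥ EF]
   → F = (9, 23/2)
3. A_x = -7  [line -10·x + 15·y + -235/4 = 0 ∩ |AC|² = 97/16]
4. A_y = -3/4  [line -10·x + 15·y + -235/4 = 0 ∩ |AC|² = 97/16]
   → A = (-7, -3/4)
5. G_x = 4534/797  [F, D, G are collinear ∩ EG ⟂ FD]
6. G_y = 8049/797  [F, D, G are collinear ∩ EG ⟂ FD]
   → G = (4534/797, 8049/797)

A = (-7, -3/4)
F = (9, 23/2)
G = (4534/797, 8049/797)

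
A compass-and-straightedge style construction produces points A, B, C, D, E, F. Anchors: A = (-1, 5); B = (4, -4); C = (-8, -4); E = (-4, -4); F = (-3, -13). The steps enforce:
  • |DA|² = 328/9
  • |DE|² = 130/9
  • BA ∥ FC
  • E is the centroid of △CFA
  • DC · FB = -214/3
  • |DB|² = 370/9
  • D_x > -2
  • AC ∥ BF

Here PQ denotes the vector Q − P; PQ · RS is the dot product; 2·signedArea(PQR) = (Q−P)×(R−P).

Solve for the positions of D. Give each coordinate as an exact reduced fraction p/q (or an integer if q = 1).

D = (-5/3, -1)

1. D_x = -5/3  [line -7·x + -9·y + -62/3 = 0 ∩ |DA|² = 328/9]
2. D_y = -1  [line -7·x + -9·y + -62/3 = 0 ∩ |DA|² = 328/9]
   → D = (-5/3, -1)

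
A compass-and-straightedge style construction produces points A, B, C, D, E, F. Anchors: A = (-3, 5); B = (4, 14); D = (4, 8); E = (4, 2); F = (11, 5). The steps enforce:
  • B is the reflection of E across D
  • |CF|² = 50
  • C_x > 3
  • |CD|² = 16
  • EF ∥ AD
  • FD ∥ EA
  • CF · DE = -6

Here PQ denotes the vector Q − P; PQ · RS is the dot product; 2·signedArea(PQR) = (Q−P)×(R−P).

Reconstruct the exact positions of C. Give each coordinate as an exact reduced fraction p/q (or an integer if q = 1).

C = (4, 4)

1. C_y = 4  [CF · DE = -6]
2. C_x = 4  [|CD|² = 16]
   → C = (4, 4)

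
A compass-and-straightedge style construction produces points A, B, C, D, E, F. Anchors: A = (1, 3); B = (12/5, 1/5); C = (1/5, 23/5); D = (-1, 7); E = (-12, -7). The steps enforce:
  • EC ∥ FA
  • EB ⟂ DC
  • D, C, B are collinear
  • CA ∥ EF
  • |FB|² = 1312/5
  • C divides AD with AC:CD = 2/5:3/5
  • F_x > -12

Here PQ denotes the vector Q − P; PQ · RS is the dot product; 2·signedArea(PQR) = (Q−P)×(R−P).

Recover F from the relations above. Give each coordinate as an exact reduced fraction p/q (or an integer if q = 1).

1. F_x = -56/5  [EC ∥ FA ∩ CA ∥ EF]
2. F_y = -43/5  [EC ∥ FA ∩ CA ∥ EF]
   → F = (-56/5, -43/5)

F = (-56/5, -43/5)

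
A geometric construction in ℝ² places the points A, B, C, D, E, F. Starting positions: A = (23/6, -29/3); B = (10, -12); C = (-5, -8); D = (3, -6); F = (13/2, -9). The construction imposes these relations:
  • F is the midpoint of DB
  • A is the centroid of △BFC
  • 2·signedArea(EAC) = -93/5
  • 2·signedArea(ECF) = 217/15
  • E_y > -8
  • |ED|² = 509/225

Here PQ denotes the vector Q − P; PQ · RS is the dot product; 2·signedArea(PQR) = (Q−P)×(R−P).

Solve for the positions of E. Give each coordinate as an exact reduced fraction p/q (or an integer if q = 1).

E = (10/3, -112/15)

1. E_x = 10/3  [2·signedArea(ECF) = 217/15 ∩ 2·signedArea(EAC) = -93/5]
2. E_y = -112/15  [2·signedArea(ECF) = 217/15 ∩ 2·signedArea(EAC) = -93/5]
   → E = (10/3, -112/15)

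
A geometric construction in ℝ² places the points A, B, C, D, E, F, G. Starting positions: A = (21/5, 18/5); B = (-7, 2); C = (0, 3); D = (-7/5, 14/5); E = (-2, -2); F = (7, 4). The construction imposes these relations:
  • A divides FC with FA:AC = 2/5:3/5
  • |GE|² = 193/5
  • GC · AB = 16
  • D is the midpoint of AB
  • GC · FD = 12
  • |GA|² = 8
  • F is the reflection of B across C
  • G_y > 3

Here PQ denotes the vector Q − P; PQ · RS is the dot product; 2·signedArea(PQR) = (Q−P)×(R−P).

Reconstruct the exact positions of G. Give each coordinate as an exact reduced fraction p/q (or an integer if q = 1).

G = (7/5, 16/5)

1. G_x = 7/5  [line 56/5·x + 8/5·y + -104/5 = 0 ∩ |GE|² = 193/5]
2. G_y = 16/5  [line 56/5·x + 8/5·y + -104/5 = 0 ∩ |GE|² = 193/5]
   → G = (7/5, 16/5)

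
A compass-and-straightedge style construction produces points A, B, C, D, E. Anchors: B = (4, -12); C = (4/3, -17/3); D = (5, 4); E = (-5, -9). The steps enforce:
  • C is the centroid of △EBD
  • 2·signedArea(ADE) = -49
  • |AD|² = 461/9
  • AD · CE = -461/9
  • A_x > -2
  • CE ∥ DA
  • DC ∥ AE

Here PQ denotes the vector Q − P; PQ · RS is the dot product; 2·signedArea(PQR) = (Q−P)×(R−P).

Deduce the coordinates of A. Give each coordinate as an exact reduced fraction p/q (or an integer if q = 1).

1. A_x = -4/3  [DC ∥ AE ∩ CE ∥ DA]
2. A_y = 2/3  [DC ∥ AE ∩ CE ∥ DA]
   → A = (-4/3, 2/3)

A = (-4/3, 2/3)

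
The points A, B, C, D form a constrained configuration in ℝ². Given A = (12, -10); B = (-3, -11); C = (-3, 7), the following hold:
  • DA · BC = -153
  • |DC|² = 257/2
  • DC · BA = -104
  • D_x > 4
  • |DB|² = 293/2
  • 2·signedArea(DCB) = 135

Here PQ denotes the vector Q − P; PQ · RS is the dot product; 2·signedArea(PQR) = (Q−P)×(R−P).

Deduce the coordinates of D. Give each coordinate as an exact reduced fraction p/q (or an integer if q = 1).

D = (9/2, -3/2)

1. D_x = 9/2  [DA · BC = -153 ∩ 2·signedArea(DCB) = 135]
2. D_y = -3/2  [DA · BC = -153 ∩ 2·signedArea(DCB) = 135]
   → D = (9/2, -3/2)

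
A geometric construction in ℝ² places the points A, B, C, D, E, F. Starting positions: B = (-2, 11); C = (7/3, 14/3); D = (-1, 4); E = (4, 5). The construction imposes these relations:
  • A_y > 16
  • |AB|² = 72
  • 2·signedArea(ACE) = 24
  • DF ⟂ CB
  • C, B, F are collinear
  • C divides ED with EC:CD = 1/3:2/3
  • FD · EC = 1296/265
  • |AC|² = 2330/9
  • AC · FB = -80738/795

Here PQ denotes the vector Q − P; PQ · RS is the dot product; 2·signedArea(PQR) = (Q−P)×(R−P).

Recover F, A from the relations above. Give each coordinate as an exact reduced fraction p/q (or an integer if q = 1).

A = (-8, 17)
F = (419/265, 1528/265)

1. F_x = 419/265  [C, B, F are collinear ∩ DF ⟂ CB]
2. F_y = 1528/265  [C, B, F are collinear ∩ DF ⟂ CB]
   → F = (419/265, 1528/265)
3. A_x = -8  [2·signedArea(ACE) = 24 ∩ AC · FB = -80738/795]
4. A_y = 17  [2·signedArea(ACE) = 24 ∩ AC · FB = -80738/795]
   → A = (-8, 17)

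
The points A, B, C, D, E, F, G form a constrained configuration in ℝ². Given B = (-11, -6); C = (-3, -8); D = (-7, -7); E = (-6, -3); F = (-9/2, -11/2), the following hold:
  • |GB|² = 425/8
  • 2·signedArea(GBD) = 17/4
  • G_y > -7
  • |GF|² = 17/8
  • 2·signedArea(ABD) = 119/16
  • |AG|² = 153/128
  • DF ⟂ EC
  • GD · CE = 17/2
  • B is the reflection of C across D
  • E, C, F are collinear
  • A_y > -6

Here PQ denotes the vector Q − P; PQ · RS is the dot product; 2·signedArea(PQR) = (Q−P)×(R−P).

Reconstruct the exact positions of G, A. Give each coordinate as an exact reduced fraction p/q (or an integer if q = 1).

1. G_x = -15/4  [GD · CE = 17/2 ∩ 2·signedArea(GBD) = 17/4]
2. G_y = -27/4  [GD · CE = 17/2 ∩ 2·signedArea(GBD) = 17/4]
   → G = (-15/4, -27/4)
3. A_x = -69/16  [line 1·x + 4·y + 441/16 = 0 ∩ |AG|² = 153/128]
4. A_y = -93/16  [line 1·x + 4·y + 441/16 = 0 ∩ |AG|² = 153/128]
   → A = (-69/16, -93/16)

A = (-69/16, -93/16)
G = (-15/4, -27/4)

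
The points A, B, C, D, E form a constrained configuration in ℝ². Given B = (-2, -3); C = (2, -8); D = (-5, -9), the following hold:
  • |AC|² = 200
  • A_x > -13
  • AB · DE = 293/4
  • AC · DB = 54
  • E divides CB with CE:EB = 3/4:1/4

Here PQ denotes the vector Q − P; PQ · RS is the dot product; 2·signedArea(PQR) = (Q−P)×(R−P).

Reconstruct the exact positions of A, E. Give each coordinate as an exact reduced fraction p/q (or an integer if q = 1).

A = (-12, -10)
E = (-1, -17/4)

1. E_x = -1  [E divides CB with CE:EB = 3/4:1/4]
2. E_y = -17/4  [E divides CB with CE:EB = 3/4:1/4]
   → E = (-1, -17/4)
3. A_x = -12  [AB · DE = 293/4 ∩ AC · DB = 54]
4. A_y = -10  [AB · DE = 293/4 ∩ AC · DB = 54]
   → A = (-12, -10)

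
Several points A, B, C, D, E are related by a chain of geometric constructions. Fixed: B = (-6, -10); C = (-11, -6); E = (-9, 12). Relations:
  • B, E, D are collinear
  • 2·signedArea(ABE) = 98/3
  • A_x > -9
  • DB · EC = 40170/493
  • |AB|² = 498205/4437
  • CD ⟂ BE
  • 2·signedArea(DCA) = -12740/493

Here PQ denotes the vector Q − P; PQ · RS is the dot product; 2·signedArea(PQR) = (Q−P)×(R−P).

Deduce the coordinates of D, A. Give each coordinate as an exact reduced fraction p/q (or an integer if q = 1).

1. D_x = -3267/493  [B, E, D are collinear ∩ CD ⟂ BE]
2. D_y = -2664/493  [B, E, D are collinear ∩ CD ⟂ BE]
   → D = (-3267/493, -2664/493)
3. A_x = -13127/1479  [2·signedArea(ABE) = 98/3 ∩ 2·signedArea(DCA) = -12740/493]
4. A_y = 98/493  [2·signedArea(ABE) = 98/3 ∩ 2·signedArea(DCA) = -12740/493]
   → A = (-13127/1479, 98/493)

A = (-13127/1479, 98/493)
D = (-3267/493, -2664/493)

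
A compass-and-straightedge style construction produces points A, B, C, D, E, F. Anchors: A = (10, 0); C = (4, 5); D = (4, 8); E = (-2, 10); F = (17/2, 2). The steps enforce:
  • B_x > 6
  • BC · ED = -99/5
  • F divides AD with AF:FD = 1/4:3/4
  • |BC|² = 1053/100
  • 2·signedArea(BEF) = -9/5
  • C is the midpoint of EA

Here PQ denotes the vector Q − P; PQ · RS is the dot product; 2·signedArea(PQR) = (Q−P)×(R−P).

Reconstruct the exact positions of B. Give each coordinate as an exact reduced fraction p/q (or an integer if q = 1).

1. B_x = 67/10  [2·signedArea(BEF) = -9/5 ∩ BC · ED = -99/5]
2. B_y = 16/5  [2·signedArea(BEF) = -9/5 ∩ BC · ED = -99/5]
   → B = (67/10, 16/5)

B = (67/10, 16/5)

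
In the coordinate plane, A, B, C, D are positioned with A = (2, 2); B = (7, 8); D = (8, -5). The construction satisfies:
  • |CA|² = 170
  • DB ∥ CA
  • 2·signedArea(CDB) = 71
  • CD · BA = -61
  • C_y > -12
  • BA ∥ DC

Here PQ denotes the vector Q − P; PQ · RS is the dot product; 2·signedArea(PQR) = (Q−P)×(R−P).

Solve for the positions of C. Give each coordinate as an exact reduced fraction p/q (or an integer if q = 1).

C = (3, -11)

1. C_x = 3  [DB ∥ CA ∩ BA ∥ DC]
2. C_y = -11  [DB ∥ CA ∩ BA ∥ DC]
   → C = (3, -11)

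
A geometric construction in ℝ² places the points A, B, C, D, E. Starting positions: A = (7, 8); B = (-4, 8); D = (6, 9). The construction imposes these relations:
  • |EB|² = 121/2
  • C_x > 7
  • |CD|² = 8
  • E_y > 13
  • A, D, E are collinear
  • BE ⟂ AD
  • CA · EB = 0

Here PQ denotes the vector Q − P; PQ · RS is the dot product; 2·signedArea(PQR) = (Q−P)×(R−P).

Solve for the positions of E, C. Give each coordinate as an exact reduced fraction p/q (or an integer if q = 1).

1. E_x = 3/2  [A, D, E are collinear ∩ BE ⟂ AD]
2. E_y = 27/2  [A, D, E are collinear ∩ BE ⟂ AD]
   → E = (3/2, 27/2)
3. C_x = 8  [line 11/2·x + 11/2·y + -165/2 = 0 ∩ |CD|² = 8]
4. C_y = 7  [line 11/2·x + 11/2·y + -165/2 = 0 ∩ |CD|² = 8]
   → C = (8, 7)

C = (8, 7)
E = (3/2, 27/2)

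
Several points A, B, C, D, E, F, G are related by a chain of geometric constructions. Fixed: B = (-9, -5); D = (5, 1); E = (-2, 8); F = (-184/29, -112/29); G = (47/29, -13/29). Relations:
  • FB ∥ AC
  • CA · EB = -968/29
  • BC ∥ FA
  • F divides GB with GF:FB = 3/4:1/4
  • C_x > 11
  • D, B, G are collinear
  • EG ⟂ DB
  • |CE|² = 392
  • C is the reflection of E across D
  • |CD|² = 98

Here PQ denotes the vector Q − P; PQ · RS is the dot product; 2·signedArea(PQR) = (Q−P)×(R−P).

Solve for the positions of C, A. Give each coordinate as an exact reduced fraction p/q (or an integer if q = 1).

A = (425/29, -141/29)
C = (12, -6)

1. C_x = 12  [C is the reflection of E across D]
2. C_y = -6  [C is the reflection of E across D]
   → C = (12, -6)
3. A_x = 425/29  [FB ∥ AC ∩ BC ∥ FA]
4. A_y = -141/29  [FB ∥ AC ∩ BC ∥ FA]
   → A = (425/29, -141/29)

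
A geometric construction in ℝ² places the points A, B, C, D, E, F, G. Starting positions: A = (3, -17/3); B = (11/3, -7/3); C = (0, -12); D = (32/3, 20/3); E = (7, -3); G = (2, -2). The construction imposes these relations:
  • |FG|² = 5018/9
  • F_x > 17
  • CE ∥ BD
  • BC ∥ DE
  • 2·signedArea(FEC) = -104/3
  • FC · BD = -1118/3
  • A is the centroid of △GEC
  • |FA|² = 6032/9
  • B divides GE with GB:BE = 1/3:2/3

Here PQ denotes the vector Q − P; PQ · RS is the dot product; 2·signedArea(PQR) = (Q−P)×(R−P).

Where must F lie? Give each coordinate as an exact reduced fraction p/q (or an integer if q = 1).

1. F_x = 53/3  [FC · BD = -1118/3 ∩ 2·signedArea(FEC) = -104/3]
2. F_y = 47/3  [FC · BD = -1118/3 ∩ 2·signedArea(FEC) = -104/3]
   → F = (53/3, 47/3)

F = (53/3, 47/3)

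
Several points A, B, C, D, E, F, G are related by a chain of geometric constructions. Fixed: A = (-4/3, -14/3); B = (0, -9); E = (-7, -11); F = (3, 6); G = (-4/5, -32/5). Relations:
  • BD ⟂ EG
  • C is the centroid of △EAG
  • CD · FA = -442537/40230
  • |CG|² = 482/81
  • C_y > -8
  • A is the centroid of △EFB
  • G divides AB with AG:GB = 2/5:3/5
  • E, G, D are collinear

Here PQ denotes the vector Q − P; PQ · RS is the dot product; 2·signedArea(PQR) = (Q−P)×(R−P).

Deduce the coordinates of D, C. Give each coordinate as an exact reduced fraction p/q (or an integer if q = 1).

1. D_x = -2277/1490  [E, G, D are collinear ∩ BD ⟂ EG]
2. D_y = -10341/1490  [E, G, D are collinear ∩ BD ⟂ EG]
   → D = (-2277/1490, -10341/1490)
3. C_x = -137/45  [C is the centroid of △EAG]
4. C_y = -331/45  [C is the centroid of △EAG]
   → C = (-137/45, -331/45)

C = (-137/45, -331/45)
D = (-2277/1490, -10341/1490)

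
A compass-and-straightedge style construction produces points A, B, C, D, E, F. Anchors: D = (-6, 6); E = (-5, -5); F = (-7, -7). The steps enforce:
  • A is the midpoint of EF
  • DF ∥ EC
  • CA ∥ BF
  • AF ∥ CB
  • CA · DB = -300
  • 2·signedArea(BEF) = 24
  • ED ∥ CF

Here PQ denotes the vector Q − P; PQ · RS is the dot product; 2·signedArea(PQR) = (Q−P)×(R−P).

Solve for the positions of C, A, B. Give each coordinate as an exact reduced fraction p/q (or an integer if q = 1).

1. C_x = -6  [ED ∥ CF ∩ DF ∥ EC]
2. C_y = -18  [ED ∥ CF ∩ DF ∥ EC]
   → C = (-6, -18)
3. A_x = -6  [A is the midpoint of EF]
4. A_y = -6  [A is the midpoint of EF]
   → A = (-6, -6)
5. B_x = -7  [CA ∥ BF ∩ AF ∥ CB]
6. B_y = -19  [CA ∥ BF ∩ AF ∥ CB]
   → B = (-7, -19)

A = (-6, -6)
B = (-7, -19)
C = (-6, -18)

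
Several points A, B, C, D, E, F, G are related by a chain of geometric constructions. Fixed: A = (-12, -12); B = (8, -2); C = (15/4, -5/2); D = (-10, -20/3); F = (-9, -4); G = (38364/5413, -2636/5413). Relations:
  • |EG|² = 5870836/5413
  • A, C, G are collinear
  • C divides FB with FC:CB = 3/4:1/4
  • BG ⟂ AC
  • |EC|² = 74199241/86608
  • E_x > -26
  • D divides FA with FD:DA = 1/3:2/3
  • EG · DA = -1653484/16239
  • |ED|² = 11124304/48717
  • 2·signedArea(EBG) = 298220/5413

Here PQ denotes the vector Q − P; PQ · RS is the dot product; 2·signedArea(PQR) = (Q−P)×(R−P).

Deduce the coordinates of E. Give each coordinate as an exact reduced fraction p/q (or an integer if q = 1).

1. E_x = -135798/5413  [EG · DA = -1653484/16239 ∩ 2·signedArea(EBG) = 298220/5413]
2. E_y = -40668/5413  [EG · DA = -1653484/16239 ∩ 2·signedArea(EBG) = 298220/5413]
   → E = (-135798/5413, -40668/5413)

E = (-135798/5413, -40668/5413)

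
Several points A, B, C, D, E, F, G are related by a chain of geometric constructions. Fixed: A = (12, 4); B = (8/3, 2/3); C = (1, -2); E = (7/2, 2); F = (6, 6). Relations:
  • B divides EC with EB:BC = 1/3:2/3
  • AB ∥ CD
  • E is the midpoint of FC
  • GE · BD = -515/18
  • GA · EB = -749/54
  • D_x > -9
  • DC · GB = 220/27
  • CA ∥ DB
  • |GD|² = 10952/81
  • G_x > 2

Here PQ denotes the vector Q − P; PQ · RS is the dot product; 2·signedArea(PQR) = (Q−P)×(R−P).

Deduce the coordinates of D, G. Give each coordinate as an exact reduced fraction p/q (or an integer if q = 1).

D = (-25/3, -16/3)
G = (19/9, -2/9)

1. D_x = -25/3  [CA ∥ DB ∩ AB ∥ CD]
2. D_y = -16/3  [CA ∥ DB ∩ AB ∥ CD]
   → D = (-25/3, -16/3)
3. G_x = 19/9  [GE · BD = -515/18 ∩ DC · GB = 220/27]
4. G_y = -2/9  [GE · BD = -515/18 ∩ DC · GB = 220/27]
   → G = (19/9, -2/9)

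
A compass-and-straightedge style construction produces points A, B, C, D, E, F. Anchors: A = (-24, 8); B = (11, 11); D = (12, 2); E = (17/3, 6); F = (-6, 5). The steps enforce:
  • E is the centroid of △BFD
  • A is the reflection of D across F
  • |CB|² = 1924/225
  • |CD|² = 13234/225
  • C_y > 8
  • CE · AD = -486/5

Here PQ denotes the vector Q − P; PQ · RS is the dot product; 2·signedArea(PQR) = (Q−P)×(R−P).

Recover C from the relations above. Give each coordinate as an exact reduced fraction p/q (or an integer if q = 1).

C = (133/15, 9)

1. C_x = 133/15  [line -36·x + 6·y + 1326/5 = 0 ∩ |CD|² = 13234/225]
2. C_y = 9  [line -36·x + 6·y + 1326/5 = 0 ∩ |CD|² = 13234/225]
   → C = (133/15, 9)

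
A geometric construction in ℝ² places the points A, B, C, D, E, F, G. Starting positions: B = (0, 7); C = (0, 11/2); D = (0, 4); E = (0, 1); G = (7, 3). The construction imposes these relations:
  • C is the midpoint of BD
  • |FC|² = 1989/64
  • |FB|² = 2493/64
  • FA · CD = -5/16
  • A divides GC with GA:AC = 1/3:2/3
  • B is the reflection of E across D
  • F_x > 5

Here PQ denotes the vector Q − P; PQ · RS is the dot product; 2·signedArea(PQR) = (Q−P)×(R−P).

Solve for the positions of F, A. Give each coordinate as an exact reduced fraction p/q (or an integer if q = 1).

A = (14/3, 23/6)
F = (21/4, 29/8)

1. A_x = 14/3  [A divides GC with GA:AC = 1/3:2/3]
2. A_y = 23/6  [A divides GC with GA:AC = 1/3:2/3]
   → A = (14/3, 23/6)
3. F_y = 29/8  [FA · CD = -5/16]
4. F_x = 21/4  [|FB|² = 2493/64]
   → F = (21/4, 29/8)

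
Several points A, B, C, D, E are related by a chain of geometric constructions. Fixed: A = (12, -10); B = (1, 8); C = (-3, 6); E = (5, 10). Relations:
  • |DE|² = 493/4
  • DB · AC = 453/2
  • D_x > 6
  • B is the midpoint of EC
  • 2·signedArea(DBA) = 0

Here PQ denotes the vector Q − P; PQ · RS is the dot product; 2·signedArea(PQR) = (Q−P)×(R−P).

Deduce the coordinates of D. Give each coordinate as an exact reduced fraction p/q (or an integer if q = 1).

1. D_x = 13/2  [2·signedArea(DBA) = 0 ∩ DB · AC = 453/2]
2. D_y = -1  [2·signedArea(DBA) = 0 ∩ DB · AC = 453/2]
   → D = (13/2, -1)

D = (13/2, -1)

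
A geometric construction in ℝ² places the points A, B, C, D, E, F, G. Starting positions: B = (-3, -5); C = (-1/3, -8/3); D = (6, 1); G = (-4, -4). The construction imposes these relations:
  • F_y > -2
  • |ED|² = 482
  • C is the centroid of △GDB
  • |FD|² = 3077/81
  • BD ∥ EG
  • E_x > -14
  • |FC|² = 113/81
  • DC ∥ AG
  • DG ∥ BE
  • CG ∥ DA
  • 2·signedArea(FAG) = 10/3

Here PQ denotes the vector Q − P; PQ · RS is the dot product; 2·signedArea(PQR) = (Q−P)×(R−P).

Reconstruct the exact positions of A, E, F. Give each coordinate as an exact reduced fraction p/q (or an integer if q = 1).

1. A_x = 7/3  [DC ∥ AG ∩ CG ∥ DA]
2. A_y = -1/3  [DC ∥ AG ∩ CG ∥ DA]
   → A = (7/3, -1/3)
3. E_x = -13  [BD ∥ EG ∩ DG ∥ BE]
4. E_y = -10  [BD ∥ EG ∩ DG ∥ BE]
   → E = (-13, -10)
5. F_x = 5/9  [line 11/3·x + -19/3·y + -14 = 0 ∩ |FC|² = 113/81]
6. F_y = -17/9  [line 11/3·x + -19/3·y + -14 = 0 ∩ |FC|² = 113/81]
   → F = (5/9, -17/9)

A = (7/3, -1/3)
E = (-13, -10)
F = (5/9, -17/9)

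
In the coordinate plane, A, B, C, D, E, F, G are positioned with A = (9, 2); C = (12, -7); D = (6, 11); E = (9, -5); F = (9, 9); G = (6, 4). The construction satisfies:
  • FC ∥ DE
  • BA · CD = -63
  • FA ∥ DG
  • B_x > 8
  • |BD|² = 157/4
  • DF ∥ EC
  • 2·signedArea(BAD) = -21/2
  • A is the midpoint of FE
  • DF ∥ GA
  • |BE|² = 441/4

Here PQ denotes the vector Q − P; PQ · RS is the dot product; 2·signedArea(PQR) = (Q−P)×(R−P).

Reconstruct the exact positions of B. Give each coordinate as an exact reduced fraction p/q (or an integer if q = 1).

1. B_x = 9  [2·signedArea(BAD) = -21/2 ∩ BA · CD = -63]
2. B_y = 11/2  [2·signedArea(BAD) = -21/2 ∩ BA · CD = -63]
   → B = (9, 11/2)

B = (9, 11/2)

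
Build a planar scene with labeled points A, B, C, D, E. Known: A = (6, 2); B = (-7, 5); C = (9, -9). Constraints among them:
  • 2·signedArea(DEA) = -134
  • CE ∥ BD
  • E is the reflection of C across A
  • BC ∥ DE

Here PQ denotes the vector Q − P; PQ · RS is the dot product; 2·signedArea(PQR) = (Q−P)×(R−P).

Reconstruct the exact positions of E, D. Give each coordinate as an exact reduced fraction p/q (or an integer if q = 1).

1. E_x = 3  [E is the reflection of C across A]
2. E_y = 13  [E is the reflection of C across A]
   → E = (3, 13)
3. D_x = -13  [BC ∥ DE ∩ CE ∥ BD]
4. D_y = 27  [BC ∥ DE ∩ CE ∥ BD]
   → D = (-13, 27)

D = (-13, 27)
E = (3, 13)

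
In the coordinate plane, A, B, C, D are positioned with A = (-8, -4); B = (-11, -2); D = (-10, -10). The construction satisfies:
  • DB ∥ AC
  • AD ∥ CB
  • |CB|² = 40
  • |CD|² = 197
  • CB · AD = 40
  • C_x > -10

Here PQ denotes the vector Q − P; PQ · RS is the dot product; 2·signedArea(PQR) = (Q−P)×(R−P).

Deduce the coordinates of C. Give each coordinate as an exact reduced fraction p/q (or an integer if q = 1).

1. C_x = -9  [AD ∥ CB ∩ DB ∥ AC]
2. C_y = 4  [AD ∥ CB ∩ DB ∥ AC]
   → C = (-9, 4)

C = (-9, 4)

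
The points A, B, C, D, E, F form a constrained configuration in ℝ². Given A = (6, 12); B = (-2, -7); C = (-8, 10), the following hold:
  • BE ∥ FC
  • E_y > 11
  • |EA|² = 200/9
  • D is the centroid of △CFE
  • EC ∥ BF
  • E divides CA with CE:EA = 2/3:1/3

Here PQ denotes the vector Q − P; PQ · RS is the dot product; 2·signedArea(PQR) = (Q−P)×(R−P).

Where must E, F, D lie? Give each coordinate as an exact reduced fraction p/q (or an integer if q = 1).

D = (-6, 13/3)
E = (4/3, 34/3)
F = (-34/3, -25/3)

1. E_x = 4/3  [E divides CA with CE:EA = 2/3:1/3]
2. E_y = 34/3  [E divides CA with CE:EA = 2/3:1/3]
   → E = (4/3, 34/3)
3. F_x = -34/3  [BE ∥ FC ∩ EC ∥ BF]
4. F_y = -25/3  [BE ∥ FC ∩ EC ∥ BF]
   → F = (-34/3, -25/3)
5. D_x = -6  [D is the centroid of △CFE]
6. D_y = 13/3  [D is the centroid of △CFE]
   → D = (-6, 13/3)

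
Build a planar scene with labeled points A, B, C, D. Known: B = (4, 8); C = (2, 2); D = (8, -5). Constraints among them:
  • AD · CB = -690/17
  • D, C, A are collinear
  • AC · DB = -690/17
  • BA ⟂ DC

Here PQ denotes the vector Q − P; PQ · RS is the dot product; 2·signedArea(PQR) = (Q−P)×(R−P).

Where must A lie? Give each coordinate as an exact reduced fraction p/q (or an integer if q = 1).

1. A_x = -2/17  [D, C, A are collinear ∩ BA ⟂ DC]
2. A_y = 76/17  [D, C, A are collinear ∩ BA ⟂ DC]
   → A = (-2/17, 76/17)

A = (-2/17, 76/17)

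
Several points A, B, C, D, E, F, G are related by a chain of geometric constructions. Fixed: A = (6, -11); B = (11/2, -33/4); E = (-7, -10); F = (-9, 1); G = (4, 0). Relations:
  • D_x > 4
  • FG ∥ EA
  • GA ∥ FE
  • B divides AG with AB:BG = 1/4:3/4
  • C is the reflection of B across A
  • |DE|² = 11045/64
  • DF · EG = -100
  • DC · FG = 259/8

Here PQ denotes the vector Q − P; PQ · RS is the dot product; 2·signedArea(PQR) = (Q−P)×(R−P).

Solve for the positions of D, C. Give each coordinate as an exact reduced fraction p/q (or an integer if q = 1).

1. D_x = 19/4  [line -11·x + -10·y + 11 = 0 ∩ |DE|² = 11045/64]
2. D_y = -33/8  [line -11·x + -10·y + 11 = 0 ∩ |DE|² = 11045/64]
   → D = (19/4, -33/8)
3. C_x = 13/2  [C is the reflection of B across A]
4. C_y = -55/4  [C is the reflection of B across A]
   → C = (13/2, -55/4)

C = (13/2, -55/4)
D = (19/4, -33/8)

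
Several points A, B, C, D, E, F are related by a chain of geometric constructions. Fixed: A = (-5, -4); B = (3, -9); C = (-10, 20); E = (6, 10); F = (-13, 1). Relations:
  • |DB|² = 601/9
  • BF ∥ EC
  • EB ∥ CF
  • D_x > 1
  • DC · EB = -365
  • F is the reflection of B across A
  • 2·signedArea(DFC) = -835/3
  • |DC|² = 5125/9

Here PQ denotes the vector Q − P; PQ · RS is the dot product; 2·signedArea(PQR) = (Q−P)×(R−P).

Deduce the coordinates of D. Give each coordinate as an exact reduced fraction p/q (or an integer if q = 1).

D = (4/3, -1)

1. D_x = 4/3  [2·signedArea(DFC) = -835/3 ∩ DC · EB = -365]
2. D_y = -1  [2·signedArea(DFC) = -835/3 ∩ DC · EB = -365]
   → D = (4/3, -1)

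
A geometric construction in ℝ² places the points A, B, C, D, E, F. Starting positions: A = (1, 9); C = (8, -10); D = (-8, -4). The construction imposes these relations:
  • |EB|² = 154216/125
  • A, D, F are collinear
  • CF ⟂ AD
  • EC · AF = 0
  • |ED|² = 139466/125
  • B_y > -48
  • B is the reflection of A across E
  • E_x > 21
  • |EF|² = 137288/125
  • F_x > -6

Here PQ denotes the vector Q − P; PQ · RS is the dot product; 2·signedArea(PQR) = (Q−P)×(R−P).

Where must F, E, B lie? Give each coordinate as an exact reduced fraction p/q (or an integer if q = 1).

1. F_x = -703/125  [A, D, F are collinear ∩ CF ⟂ AD]
2. F_y = -71/125  [A, D, F are collinear ∩ CF ⟂ AD]
   → F = (-703/125, -71/125)
3. E_x = 2703/125  [line 828/125·x + 1196/125·y + 5336/125 = 0 ∩ |EF|² = 137288/125]
4. E_y = -2429/125  [line 828/125·x + 1196/125·y + 5336/125 = 0 ∩ |EF|² = 137288/125]
   → E = (2703/125, -2429/125)
5. B_x = 5281/125  [B is the reflection of A across E]
6. B_y = -5983/125  [B is the reflection of A across E]
   → B = (5281/125, -5983/125)

B = (5281/125, -5983/125)
E = (2703/125, -2429/125)
F = (-703/125, -71/125)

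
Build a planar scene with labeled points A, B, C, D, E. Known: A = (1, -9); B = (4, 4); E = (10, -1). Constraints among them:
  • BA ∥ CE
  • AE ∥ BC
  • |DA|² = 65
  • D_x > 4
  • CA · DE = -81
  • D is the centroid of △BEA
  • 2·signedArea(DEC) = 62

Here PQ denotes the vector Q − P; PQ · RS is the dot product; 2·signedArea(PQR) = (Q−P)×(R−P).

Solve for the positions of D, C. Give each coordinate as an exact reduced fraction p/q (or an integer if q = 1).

C = (13, 12)
D = (5, -2)

1. D_x = 5  [D is the centroid of △BEA]
2. D_y = -2  [D is the centroid of △BEA]
   → D = (5, -2)
3. C_x = 13  [BA ∥ CE ∩ AE ∥ BC]
4. C_y = 12  [BA ∥ CE ∩ AE ∥ BC]
   → C = (13, 12)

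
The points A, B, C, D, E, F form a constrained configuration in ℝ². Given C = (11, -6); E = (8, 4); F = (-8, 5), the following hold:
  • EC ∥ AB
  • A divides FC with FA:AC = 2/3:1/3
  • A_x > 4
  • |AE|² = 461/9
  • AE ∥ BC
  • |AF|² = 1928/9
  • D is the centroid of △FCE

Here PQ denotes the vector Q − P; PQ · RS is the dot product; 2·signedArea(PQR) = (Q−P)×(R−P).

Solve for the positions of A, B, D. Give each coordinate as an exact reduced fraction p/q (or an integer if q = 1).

1. A_x = 14/3  [A divides FC with FA:AC = 2/3:1/3]
2. A_y = -7/3  [A divides FC with FA:AC = 2/3:1/3]
   → A = (14/3, -7/3)
3. B_x = 23/3  [AE ∥ BC ∩ EC ∥ AB]
4. B_y = -37/3  [AE ∥ BC ∩ EC ∥ AB]
   → B = (23/3, -37/3)
5. D_x = 11/3  [D is the centroid of △FCE]
6. D_y = 1  [D is the centroid of △FCE]
   → D = (11/3, 1)

A = (14/3, -7/3)
B = (23/3, -37/3)
D = (11/3, 1)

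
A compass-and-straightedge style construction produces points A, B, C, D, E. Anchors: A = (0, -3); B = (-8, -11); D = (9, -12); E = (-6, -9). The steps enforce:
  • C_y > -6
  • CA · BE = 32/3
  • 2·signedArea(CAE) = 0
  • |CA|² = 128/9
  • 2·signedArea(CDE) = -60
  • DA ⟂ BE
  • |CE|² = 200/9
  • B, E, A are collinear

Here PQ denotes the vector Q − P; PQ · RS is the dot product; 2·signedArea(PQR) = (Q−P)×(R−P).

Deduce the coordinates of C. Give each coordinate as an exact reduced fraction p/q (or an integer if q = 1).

1. C_x = -8/3  [2·signedArea(CAE) = 0 ∩ CA · BE = 32/3]
2. C_y = -17/3  [2·signedArea(CAE) = 0 ∩ CA · BE = 32/3]
   → C = (-8/3, -17/3)

C = (-8/3, -17/3)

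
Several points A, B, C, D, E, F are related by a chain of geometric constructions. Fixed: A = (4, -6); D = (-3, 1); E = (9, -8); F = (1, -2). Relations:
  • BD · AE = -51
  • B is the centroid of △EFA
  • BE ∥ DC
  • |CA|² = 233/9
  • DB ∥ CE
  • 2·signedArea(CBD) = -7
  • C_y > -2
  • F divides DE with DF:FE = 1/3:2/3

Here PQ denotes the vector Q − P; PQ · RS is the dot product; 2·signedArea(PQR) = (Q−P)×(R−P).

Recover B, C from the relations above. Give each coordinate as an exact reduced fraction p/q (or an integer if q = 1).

1. B_x = 14/3  [B is the centroid of △EFA]
2. B_y = -16/3  [B is the centroid of △EFA]
   → B = (14/3, -16/3)
3. C_x = 4/3  [DB ∥ CE ∩ BE ∥ DC]
4. C_y = -5/3  [DB ∥ CE ∩ BE ∥ DC]
   → C = (4/3, -5/3)

B = (14/3, -16/3)
C = (4/3, -5/3)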